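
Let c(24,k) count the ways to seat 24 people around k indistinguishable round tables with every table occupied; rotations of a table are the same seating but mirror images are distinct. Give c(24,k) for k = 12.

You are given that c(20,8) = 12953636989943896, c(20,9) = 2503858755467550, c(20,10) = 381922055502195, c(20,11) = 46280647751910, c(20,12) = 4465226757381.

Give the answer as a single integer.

r21: T_21,9=20×2503858755467550+12953636989943896=63030812099294896; T_21,10=20×381922055502195+2503858755467550=10142299865511450; T_21,11=20×46280647751910+381922055502195=1307535010540395; T_21,12=20×4465226757381+46280647751910=135585182899530
r22: T_22,10=21×10142299865511450+63030812099294896=276019109275035346; T_22,11=21×1307535010540395+10142299865511450=37600535086859745; T_22,12=21×135585182899530+1307535010540395=4154823851430525
r23: T_23,11=22×37600535086859745+276019109275035346=1103230881185949736; T_23,12=22×4154823851430525+37600535086859745=129006659818331295
r24: T_24,12=23×129006659818331295+1103230881185949736=4070384057007569521
Read c(24,12) = 4070384057007569521.

4070384057007569521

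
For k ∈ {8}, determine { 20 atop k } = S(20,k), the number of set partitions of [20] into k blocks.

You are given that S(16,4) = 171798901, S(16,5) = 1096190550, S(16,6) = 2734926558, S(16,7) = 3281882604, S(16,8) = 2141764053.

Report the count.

15170932662679

row 17: T[17][5]=5·1096190550+171798901=5652751651  T[17][6]=6·2734926558+1096190550=17505749898  T[17][7]=7·3281882604+2734926558=25708104786  T[17][8]=8·2141764053+3281882604=20415995028
row 18: T[18][6]=6·17505749898+5652751651=110687251039  T[18][7]=7·25708104786+17505749898=197462483400  T[18][8]=8·20415995028+25708104786=189036065010
row 19: T[19][7]=7·197462483400+110687251039=1492924634839  T[19][8]=8·189036065010+197462483400=1709751003480
row 20: T[20][8]=8·1709751003480+1492924634839=15170932662679
Read S(20,8) = 15170932662679.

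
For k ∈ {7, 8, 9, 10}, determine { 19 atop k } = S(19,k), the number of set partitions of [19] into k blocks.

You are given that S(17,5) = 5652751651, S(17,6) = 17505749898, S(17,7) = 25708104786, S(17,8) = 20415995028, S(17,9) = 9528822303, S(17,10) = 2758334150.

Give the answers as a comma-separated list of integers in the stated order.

i=18: T(18,6)=5652751651+6·17505749898=110687251039 | T(18,7)=17505749898+7·25708104786=197462483400 | T(18,8)=25708104786+8·20415995028=189036065010 | T(18,9)=20415995028+9·9528822303=106175395755 | T(18,10)=9528822303+10·2758334150=37112163803
i=19: T(19,7)=110687251039+7·197462483400=1492924634839 | T(19,8)=197462483400+8·189036065010=1709751003480 | T(19,9)=189036065010+9·106175395755=1144614626805 | T(19,10)=106175395755+10·37112163803=477297033785
Read S(19,7) = 1492924634839, S(19,8) = 1709751003480, S(19,9) = 1144614626805, S(19,10) = 477297033785.

1492924634839, 1709751003480, 1144614626805, 477297033785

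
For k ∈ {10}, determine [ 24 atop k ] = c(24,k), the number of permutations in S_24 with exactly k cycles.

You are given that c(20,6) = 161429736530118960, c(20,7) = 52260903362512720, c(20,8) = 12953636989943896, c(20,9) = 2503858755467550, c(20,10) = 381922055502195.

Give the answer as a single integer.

[21] T[21,7]:20*52260903362512720+161429736530118960=1206647803780373360 · T[21,8]:20*12953636989943896+52260903362512720=311333643161390640 · T[21,9]:20*2503858755467550+12953636989943896=63030812099294896 · T[21,10]:20*381922055502195+2503858755467550=10142299865511450
[22] T[22,8]:21*311333643161390640+1206647803780373360=7744654310169576800 · T[22,9]:21*63030812099294896+311333643161390640=1634980697246583456 · T[22,10]:21*10142299865511450+63030812099294896=276019109275035346
[23] T[23,9]:22*1634980697246583456+7744654310169576800=43714229649594412832 · T[23,10]:22*276019109275035346+1634980697246583456=7707401101297361068
[24] T[24,10]:23*7707401101297361068+43714229649594412832=220984454979433717396
Read c(24,10) = 220984454979433717396.

220984454979433717396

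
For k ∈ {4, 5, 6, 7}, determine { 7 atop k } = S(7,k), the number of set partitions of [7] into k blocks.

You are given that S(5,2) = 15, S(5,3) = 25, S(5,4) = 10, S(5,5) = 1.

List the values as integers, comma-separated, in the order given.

350, 140, 21, 1

@6  (6,3):25·3+15→90, (6,4):10·4+25→65, (6,5):1·5+10→15, (6,6):0·6+1→1
@7  (7,4):65·4+90→350, (7,5):15·5+65→140, (7,6):1·6+15→21, (7,7):0·7+1→1
Read S(7,4) = 350, S(7,5) = 140, S(7,6) = 21, S(7,7) = 1.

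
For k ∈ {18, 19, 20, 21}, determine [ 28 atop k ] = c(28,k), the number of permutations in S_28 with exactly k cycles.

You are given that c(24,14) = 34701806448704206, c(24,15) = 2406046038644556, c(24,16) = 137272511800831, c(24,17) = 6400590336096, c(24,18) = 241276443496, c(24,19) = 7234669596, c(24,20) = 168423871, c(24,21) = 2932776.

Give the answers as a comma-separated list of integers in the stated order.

row 25: T[25][15]=24·2406046038644556+34701806448704206=92446911376173550  T[25][16]=24·137272511800831+2406046038644556=5700586321864500  T[25][17]=24·6400590336096+137272511800831=290886679867135  T[25][18]=24·241276443496+6400590336096=12191224980000  T[25][19]=24·7234669596+241276443496=414908513800  T[25][20]=24·168423871+7234669596=11276842500  T[25][21]=24·2932776+168423871=238810495
row 26: T[26][16]=25·5700586321864500+92446911376173550=234961569422786050  T[26][17]=25·290886679867135+5700586321864500=12972753318542875  T[26][18]=25·12191224980000+290886679867135=595667304367135  T[26][19]=25·414908513800+12191224980000=22563937825000  T[26][20]=25·11276842500+414908513800=696829576300  T[26][21]=25·238810495+11276842500=17247104875
row 27: T[27][17]=26·12972753318542875+234961569422786050=572253155704900800  T[27][18]=26·595667304367135+12972753318542875=28460103232088385  T[27][19]=26·22563937825000+595667304367135=1182329687817135  T[27][20]=26·696829576300+22563937825000=40681506808800  T[27][21]=26·17247104875+696829576300=1145254303050
row 28: T[28][18]=27·28460103232088385+572253155704900800=1340675942971287195  T[28][19]=27·1182329687817135+28460103232088385=60383004803151030  T[28][20]=27·40681506808800+1182329687817135=2280730371654735  T[28][21]=27·1145254303050+40681506808800=71603372991150
Read c(28,18) = 1340675942971287195, c(28,19) = 60383004803151030, c(28,20) = 2280730371654735, c(28,21) = 71603372991150.

1340675942971287195, 60383004803151030, 2280730371654735, 71603372991150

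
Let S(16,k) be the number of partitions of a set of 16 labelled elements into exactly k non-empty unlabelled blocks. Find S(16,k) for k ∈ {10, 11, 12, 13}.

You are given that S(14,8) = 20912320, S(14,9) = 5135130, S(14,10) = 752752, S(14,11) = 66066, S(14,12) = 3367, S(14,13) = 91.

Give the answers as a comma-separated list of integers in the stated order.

row 15: T[15][9]=9·5135130+20912320=67128490  T[15][10]=10·752752+5135130=12662650  T[15][11]=11·66066+752752=1479478  T[15][12]=12·3367+66066=106470  T[15][13]=13·91+3367=4550
row 16: T[16][10]=10·12662650+67128490=193754990  T[16][11]=11·1479478+12662650=28936908  T[16][12]=12·106470+1479478=2757118  T[16][13]=13·4550+106470=165620
Read S(16,10) = 193754990, S(16,11) = 28936908, S(16,12) = 2757118, S(16,13) = 165620.

193754990, 28936908, 2757118, 165620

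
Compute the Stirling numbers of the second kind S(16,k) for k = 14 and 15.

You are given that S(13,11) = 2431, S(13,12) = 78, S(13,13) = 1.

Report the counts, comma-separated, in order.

6020, 120

@14  (14,12):78·12+2431→3367, (14,13):1·13+78→91, (14,14):0·14+1→1
@15  (15,13):91·13+3367→4550, (15,14):1·14+91→105, (15,15):0·15+1→1
@16  (16,14):105·14+4550→6020, (16,15):1·15+105→120
Read S(16,14) = 6020, S(16,15) = 120.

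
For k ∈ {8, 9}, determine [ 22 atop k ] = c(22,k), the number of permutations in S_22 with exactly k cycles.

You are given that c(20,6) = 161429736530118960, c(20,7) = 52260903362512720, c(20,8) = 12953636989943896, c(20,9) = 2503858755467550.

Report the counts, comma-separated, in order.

@21  (21,7):52260903362512720·20+161429736530118960→1206647803780373360, (21,8):12953636989943896·20+52260903362512720→311333643161390640, (21,9):2503858755467550·20+12953636989943896→63030812099294896
@22  (22,8):311333643161390640·21+1206647803780373360→7744654310169576800, (22,9):63030812099294896·21+311333643161390640→1634980697246583456
Read c(22,8) = 7744654310169576800, c(22,9) = 1634980697246583456.

7744654310169576800, 1634980697246583456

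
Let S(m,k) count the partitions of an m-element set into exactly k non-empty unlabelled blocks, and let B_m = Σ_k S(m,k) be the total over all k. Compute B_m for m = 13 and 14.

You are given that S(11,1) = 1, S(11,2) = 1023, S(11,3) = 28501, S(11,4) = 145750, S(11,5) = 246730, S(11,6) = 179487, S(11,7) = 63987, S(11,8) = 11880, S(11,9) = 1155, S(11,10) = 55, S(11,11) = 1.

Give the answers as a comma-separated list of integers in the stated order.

27644437, 190899322

[12] T[12,1]:1*1+0=1 · T[12,2]:2*1023+1=2047 · T[12,3]:3*28501+1023=86526 · T[12,4]:4*145750+28501=611501 · T[12,5]:5*246730+145750=1379400 · T[12,6]:6*179487+246730=1323652 · T[12,7]:7*63987+179487=627396 · T[12,8]:8*11880+63987=159027 · T[12,9]:9*1155+11880=22275 · T[12,10]:10*55+1155=1705 · T[12,11]:11*1+55=66 · T[12,12]:12*0+1=1
[13] T[13,1]:1*1+0=1 · T[13,2]:2*2047+1=4095 · T[13,3]:3*86526+2047=261625 · T[13,4]:4*611501+86526=2532530 · T[13,5]:5*1379400+611501=7508501 · T[13,6]:6*1323652+1379400=9321312 · T[13,7]:7*627396+1323652=5715424 · T[13,8]:8*159027+627396=1899612 · T[13,9]:9*22275+159027=359502 · T[13,10]:10*1705+22275=39325 · T[13,11]:11*66+1705=2431 · T[13,12]:12*1+66=78 · T[13,13]:13*0+1=1
[14] T[14,1]:1*1+0=1 · T[14,2]:2*4095+1=8191 · T[14,3]:3*261625+4095=788970 · T[14,4]:4*2532530+261625=10391745 · T[14,5]:5*7508501+2532530=40075035 · T[14,6]:6*9321312+7508501=63436373 · T[14,7]:7*5715424+9321312=49329280 · T[14,8]:8*1899612+5715424=20912320 · T[14,9]:9*359502+1899612=5135130 · T[14,10]:10*39325+359502=752752 · T[14,11]:11*2431+39325=66066 · T[14,12]:12*78+2431=3367 · T[14,13]:13*1+78=91 · T[14,14]:14*0+1=1
B_13 = ΣS(13,k) = 1+4095+261625+2532530+7508501+9321312+5715424+1899612+359502+39325+2431+78+1 = 27644437
B_14 = ΣS(14,k) = 1+8191+788970+10391745+40075035+63436373+49329280+20912320+5135130+752752+66066+3367+91+1 = 190899322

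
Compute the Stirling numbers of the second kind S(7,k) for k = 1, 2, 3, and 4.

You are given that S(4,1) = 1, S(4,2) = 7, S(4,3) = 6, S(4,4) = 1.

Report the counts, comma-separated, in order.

1, 63, 301, 350

row 5: T[5][1]=1·1+0=1  T[5][2]=2·7+1=15  T[5][3]=3·6+7=25  T[5][4]=4·1+6=10
row 6: T[6][1]=1·1+0=1  T[6][2]=2·15+1=31  T[6][3]=3·25+15=90  T[6][4]=4·10+25=65
row 7: T[7][1]=1·1+0=1  T[7][2]=2·31+1=63  T[7][3]=3·90+31=301  T[7][4]=4·65+90=350
Read S(7,1) = 1, S(7,2) = 63, S(7,3) = 301, S(7,4) = 350.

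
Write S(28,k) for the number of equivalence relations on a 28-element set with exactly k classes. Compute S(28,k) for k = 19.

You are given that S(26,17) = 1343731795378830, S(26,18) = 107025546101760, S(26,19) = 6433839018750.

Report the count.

7626292886912700

r27: T_27,18=18×107025546101760+1343731795378830=3270191625210510; T_27,19=19×6433839018750+107025546101760=229268487458010
r28: T_28,19=19×229268487458010+3270191625210510=7626292886912700
Read S(28,19) = 7626292886912700.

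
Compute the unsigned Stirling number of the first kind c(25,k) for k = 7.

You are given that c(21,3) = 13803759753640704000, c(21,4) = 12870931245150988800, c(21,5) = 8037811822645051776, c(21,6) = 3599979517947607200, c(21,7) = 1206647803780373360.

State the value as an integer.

r22: T_22,4=21×12870931245150988800+13803759753640704000=284093315901811468800; T_22,5=21×8037811822645051776+12870931245150988800=181664979520697076096; T_22,6=21×3599979517947607200+8037811822645051776=83637381699544802976; T_22,7=21×1206647803780373360+3599979517947607200=28939583397335447760
r23: T_23,5=22×181664979520697076096+284093315901811468800=4280722865357147142912; T_23,6=22×83637381699544802976+181664979520697076096=2021687376910682741568; T_23,7=22×28939583397335447760+83637381699544802976=720308216440924653696
r24: T_24,6=23×2021687376910682741568+4280722865357147142912=50779532534302850198976; T_24,7=23×720308216440924653696+2021687376910682741568=18588776355051949776576
r25: T_25,7=24×18588776355051949776576+50779532534302850198976=496910165055549644836800
Read c(25,7) = 496910165055549644836800.

496910165055549644836800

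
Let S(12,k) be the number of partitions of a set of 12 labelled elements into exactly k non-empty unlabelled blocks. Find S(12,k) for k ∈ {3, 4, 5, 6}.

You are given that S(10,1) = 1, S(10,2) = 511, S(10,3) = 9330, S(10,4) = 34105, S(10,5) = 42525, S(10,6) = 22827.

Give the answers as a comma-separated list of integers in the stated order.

[11] T[11,2]:2*511+1=1023 · T[11,3]:3*9330+511=28501 · T[11,4]:4*34105+9330=145750 · T[11,5]:5*42525+34105=246730 · T[11,6]:6*22827+42525=179487
[12] T[12,3]:3*28501+1023=86526 · T[12,4]:4*145750+28501=611501 · T[12,5]:5*246730+145750=1379400 · T[12,6]:6*179487+246730=1323652
Read S(12,3) = 86526, S(12,4) = 611501, S(12,5) = 1379400, S(12,6) = 1323652.

86526, 611501, 1379400, 1323652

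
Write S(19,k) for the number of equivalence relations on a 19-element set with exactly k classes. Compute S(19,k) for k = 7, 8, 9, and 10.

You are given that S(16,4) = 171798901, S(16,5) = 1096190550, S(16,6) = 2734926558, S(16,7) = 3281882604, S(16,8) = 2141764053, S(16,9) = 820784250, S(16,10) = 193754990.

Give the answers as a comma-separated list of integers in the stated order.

r17: T_17,5=5×1096190550+171798901=5652751651; T_17,6=6×2734926558+1096190550=17505749898; T_17,7=7×3281882604+2734926558=25708104786; T_17,8=8×2141764053+3281882604=20415995028; T_17,9=9×820784250+2141764053=9528822303; T_17,10=10×193754990+820784250=2758334150
r18: T_18,6=6×17505749898+5652751651=110687251039; T_18,7=7×25708104786+17505749898=197462483400; T_18,8=8×20415995028+25708104786=189036065010; T_18,9=9×9528822303+20415995028=106175395755; T_18,10=10×2758334150+9528822303=37112163803
r19: T_19,7=7×197462483400+110687251039=1492924634839; T_19,8=8×189036065010+197462483400=1709751003480; T_19,9=9×106175395755+189036065010=1144614626805; T_19,10=10×37112163803+106175395755=477297033785
Read S(19,7) = 1492924634839, S(19,8) = 1709751003480, S(19,9) = 1144614626805, S(19,10) = 477297033785.

1492924634839, 1709751003480, 1144614626805, 477297033785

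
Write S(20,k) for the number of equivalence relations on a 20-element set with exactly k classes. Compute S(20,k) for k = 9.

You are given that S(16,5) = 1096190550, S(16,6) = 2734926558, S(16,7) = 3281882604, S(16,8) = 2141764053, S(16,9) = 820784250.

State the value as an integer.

r17: T_17,6=6×2734926558+1096190550=17505749898; T_17,7=7×3281882604+2734926558=25708104786; T_17,8=8×2141764053+3281882604=20415995028; T_17,9=9×820784250+2141764053=9528822303
r18: T_18,7=7×25708104786+17505749898=197462483400; T_18,8=8×20415995028+25708104786=189036065010; T_18,9=9×9528822303+20415995028=106175395755
r19: T_19,8=8×189036065010+197462483400=1709751003480; T_19,9=9×106175395755+189036065010=1144614626805
r20: T_20,9=9×1144614626805+1709751003480=12011282644725
Read S(20,9) = 12011282644725.

12011282644725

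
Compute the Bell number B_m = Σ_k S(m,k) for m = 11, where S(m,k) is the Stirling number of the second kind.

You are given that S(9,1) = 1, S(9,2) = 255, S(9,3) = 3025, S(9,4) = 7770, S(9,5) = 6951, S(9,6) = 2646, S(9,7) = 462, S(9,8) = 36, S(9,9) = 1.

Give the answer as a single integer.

row 10: T[10][1]=1·1+0=1  T[10][2]=2·255+1=511  T[10][3]=3·3025+255=9330  T[10][4]=4·7770+3025=34105  T[10][5]=5·6951+7770=42525  T[10][6]=6·2646+6951=22827  T[10][7]=7·462+2646=5880  T[10][8]=8·36+462=750  T[10][9]=9·1+36=45  T[10][10]=10·0+1=1
row 11: T[11][1]=1·1+0=1  T[11][2]=2·511+1=1023  T[11][3]=3·9330+511=28501  T[11][4]=4·34105+9330=145750  T[11][5]=5·42525+34105=246730  T[11][6]=6·22827+42525=179487  T[11][7]=7·5880+22827=63987  T[11][8]=8·750+5880=11880  T[11][9]=9·45+750=1155  T[11][10]=10·1+45=55  T[11][11]=11·0+1=1
B_11 = ΣS(11,k) = 1+1023+28501+145750+246730+179487+63987+11880+1155+55+1 = 678570

678570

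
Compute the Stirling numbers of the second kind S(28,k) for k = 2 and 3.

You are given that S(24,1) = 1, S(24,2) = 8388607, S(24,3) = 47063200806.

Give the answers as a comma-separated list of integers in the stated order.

[25] T[25,1]:1*1+0=1 · T[25,2]:2*8388607+1=16777215 · T[25,3]:3*47063200806+8388607=141197991025
[26] T[26,1]:1*1+0=1 · T[26,2]:2*16777215+1=33554431 · T[26,3]:3*141197991025+16777215=423610750290
[27] T[27,1]:1*1+0=1 · T[27,2]:2*33554431+1=67108863 · T[27,3]:3*423610750290+33554431=1270865805301
[28] T[28,2]:2*67108863+1=134217727 · T[28,3]:3*1270865805301+67108863=3812664524766
Read S(28,2) = 134217727, S(28,3) = 3812664524766.

134217727, 3812664524766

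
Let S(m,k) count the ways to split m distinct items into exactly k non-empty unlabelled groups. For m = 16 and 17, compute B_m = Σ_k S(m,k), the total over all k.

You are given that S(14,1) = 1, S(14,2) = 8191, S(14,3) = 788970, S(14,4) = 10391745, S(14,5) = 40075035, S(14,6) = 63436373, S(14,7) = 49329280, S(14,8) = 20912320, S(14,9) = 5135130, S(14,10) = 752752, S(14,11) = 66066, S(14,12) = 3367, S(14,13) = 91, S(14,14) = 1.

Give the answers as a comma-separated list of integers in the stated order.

10480142147, 82864869804

row 15: T[15][1]=1·1+0=1  T[15][2]=2·8191+1=16383  T[15][3]=3·788970+8191=2375101  T[15][4]=4·10391745+788970=42355950  T[15][5]=5·40075035+10391745=210766920  T[15][6]=6·63436373+40075035=420693273  T[15][7]=7·49329280+63436373=408741333  T[15][8]=8·20912320+49329280=216627840  T[15][9]=9·5135130+20912320=67128490  T[15][10]=10·752752+5135130=12662650  T[15][11]=11·66066+752752=1479478  T[15][12]=12·3367+66066=106470  T[15][13]=13·91+3367=4550  T[15][14]=14·1+91=105  T[15][15]=15·0+1=1
row 16: T[16][1]=1·1+0=1  T[16][2]=2·16383+1=32767  T[16][3]=3·2375101+16383=7141686  T[16][4]=4·42355950+2375101=171798901  T[16][5]=5·210766920+42355950=1096190550  T[16][6]=6·420693273+210766920=2734926558  T[16][7]=7·408741333+420693273=3281882604  T[16][8]=8·216627840+408741333=2141764053  T[16][9]=9·67128490+216627840=820784250  T[16][10]=10·12662650+67128490=193754990  T[16][11]=11·1479478+12662650=28936908  T[16][12]=12·106470+1479478=2757118  T[16][13]=13·4550+106470=165620  T[16][14]=14·105+4550=6020  T[16][15]=15·1+105=120  T[16][16]=16·0+1=1
row 17: T[17][1]=1·1+0=1  T[17][2]=2·32767+1=65535  T[17][3]=3·7141686+32767=21457825  T[17][4]=4·171798901+7141686=694337290  T[17][5]=5·1096190550+171798901=5652751651  T[17][6]=6·2734926558+1096190550=17505749898  T[17][7]=7·3281882604+2734926558=25708104786  T[17][8]=8·2141764053+3281882604=20415995028  T[17][9]=9·820784250+2141764053=9528822303  T[17][10]=10·193754990+820784250=2758334150  T[17][11]=11·28936908+193754990=512060978  T[17][12]=12·2757118+28936908=62022324  T[17][13]=13·165620+2757118=4910178  T[17][14]=14·6020+165620=249900  T[17][15]=15·120+6020=7820  T[17][16]=16·1+120=136  T[17][17]=17·0+1=1
B_16 = ΣS(16,k) = 1+32767+7141686+171798901+1096190550+2734926558+3281882604+2141764053+820784250+193754990+28936908+2757118+165620+6020+120+1 = 10480142147
B_17 = ΣS(17,k) = 1+65535+21457825+694337290+5652751651+17505749898+25708104786+20415995028+9528822303+2758334150+512060978+62022324+4910178+249900+7820+136+1 = 82864869804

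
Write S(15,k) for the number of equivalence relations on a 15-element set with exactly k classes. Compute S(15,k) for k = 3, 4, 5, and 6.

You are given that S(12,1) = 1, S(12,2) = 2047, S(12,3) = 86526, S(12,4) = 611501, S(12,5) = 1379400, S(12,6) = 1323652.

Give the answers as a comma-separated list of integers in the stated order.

2375101, 42355950, 210766920, 420693273

i=13: T(13,1)=0+1·1=1 | T(13,2)=1+2·2047=4095 | T(13,3)=2047+3·86526=261625 | T(13,4)=86526+4·611501=2532530 | T(13,5)=611501+5·1379400=7508501 | T(13,6)=1379400+6·1323652=9321312
i=14: T(14,2)=1+2·4095=8191 | T(14,3)=4095+3·261625=788970 | T(14,4)=261625+4·2532530=10391745 | T(14,5)=2532530+5·7508501=40075035 | T(14,6)=7508501+6·9321312=63436373
i=15: T(15,3)=8191+3·788970=2375101 | T(15,4)=788970+4·10391745=42355950 | T(15,5)=10391745+5·40075035=210766920 | T(15,6)=40075035+6·63436373=420693273
Read S(15,3) = 2375101, S(15,4) = 42355950, S(15,5) = 210766920, S(15,6) = 420693273.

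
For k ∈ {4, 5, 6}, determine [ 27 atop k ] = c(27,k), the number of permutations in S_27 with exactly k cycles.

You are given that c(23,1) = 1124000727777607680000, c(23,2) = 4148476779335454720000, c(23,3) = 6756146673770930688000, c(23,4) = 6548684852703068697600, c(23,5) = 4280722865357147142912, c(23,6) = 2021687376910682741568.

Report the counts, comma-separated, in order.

r24: T_24,1=23×1124000727777607680000+0=25852016738884976640000; T_24,2=23×4148476779335454720000+1124000727777607680000=96538966652493066240000; T_24,3=23×6756146673770930688000+4148476779335454720000=159539850276066860544000; T_24,4=23×6548684852703068697600+6756146673770930688000=157375898285941510732800; T_24,5=23×4280722865357147142912+6548684852703068697600=105005310755917452984576; T_24,6=23×2021687376910682741568+4280722865357147142912=50779532534302850198976
r25: T_25,2=24×96538966652493066240000+25852016738884976640000=2342787216398718566400000; T_25,3=24×159539850276066860544000+96538966652493066240000=3925495373278097719296000; T_25,4=24×157375898285941510732800+159539850276066860544000=3936561409138663118131200; T_25,5=24×105005310755917452984576+157375898285941510732800=2677503356427960382362624; T_25,6=24×50779532534302850198976+105005310755917452984576=1323714091579185857760000
r26: T_26,3=25×3925495373278097719296000+2342787216398718566400000=100480171548351161548800000; T_26,4=25×3936561409138663118131200+3925495373278097719296000=102339530601744675672576000; T_26,5=25×2677503356427960382362624+3936561409138663118131200=70874145319837672677196800; T_26,6=25×1323714091579185857760000+2677503356427960382362624=35770355645907606826362624
r27: T_27,4=26×102339530601744675672576000+100480171548351161548800000=2761307967193712729035776000; T_27,5=26×70874145319837672677196800+102339530601744675672576000=1945067308917524165279692800; T_27,6=26×35770355645907606826362624+70874145319837672677196800=1000903392113435450162625024
Read c(27,4) = 2761307967193712729035776000, c(27,5) = 1945067308917524165279692800, c(27,6) = 1000903392113435450162625024.

2761307967193712729035776000, 1945067308917524165279692800, 1000903392113435450162625024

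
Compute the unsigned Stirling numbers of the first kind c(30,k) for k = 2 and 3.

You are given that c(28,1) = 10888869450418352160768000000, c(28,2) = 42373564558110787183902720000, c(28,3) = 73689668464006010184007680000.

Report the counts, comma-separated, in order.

35027999979859805266492784640000, 62262192842035613491057459200000

[29] T[29,1]:28*10888869450418352160768000000+0=304888344611713860501504000000 · T[29,2]:28*42373564558110787183902720000+10888869450418352160768000000=1197348677077520393310044160000 · T[29,3]:28*73689668464006010184007680000+42373564558110787183902720000=2105684281550279072336117760000
[30] T[30,2]:29*1197348677077520393310044160000+304888344611713860501504000000=35027999979859805266492784640000 · T[30,3]:29*2105684281550279072336117760000+1197348677077520393310044160000=62262192842035613491057459200000
Read c(30,2) = 35027999979859805266492784640000, c(30,3) = 62262192842035613491057459200000.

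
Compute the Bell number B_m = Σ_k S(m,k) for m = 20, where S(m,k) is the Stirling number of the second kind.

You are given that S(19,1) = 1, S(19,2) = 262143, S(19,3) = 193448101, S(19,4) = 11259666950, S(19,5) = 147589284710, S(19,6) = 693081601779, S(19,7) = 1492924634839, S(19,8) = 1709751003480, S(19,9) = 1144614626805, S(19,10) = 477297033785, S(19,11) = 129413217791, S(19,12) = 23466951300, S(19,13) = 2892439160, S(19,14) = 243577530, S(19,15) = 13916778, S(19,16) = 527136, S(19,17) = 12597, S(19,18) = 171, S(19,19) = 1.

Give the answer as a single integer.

r20: T_20,1=1×1+0=1; T_20,2=2×262143+1=524287; T_20,3=3×193448101+262143=580606446; T_20,4=4×11259666950+193448101=45232115901; T_20,5=5×147589284710+11259666950=749206090500; T_20,6=6×693081601779+147589284710=4306078895384; T_20,7=7×1492924634839+693081601779=11143554045652; T_20,8=8×1709751003480+1492924634839=15170932662679; T_20,9=9×1144614626805+1709751003480=12011282644725; T_20,10=10×477297033785+1144614626805=5917584964655; T_20,11=11×129413217791+477297033785=1900842429486; T_20,12=12×23466951300+129413217791=411016633391; T_20,13=13×2892439160+23466951300=61068660380; T_20,14=14×243577530+2892439160=6302524580; T_20,15=15×13916778+243577530=452329200; T_20,16=16×527136+13916778=22350954; T_20,17=17×12597+527136=741285; T_20,18=18×171+12597=15675; T_20,19=19×1+171=190; T_20,20=20×0+1=1
B_20 = ΣS(20,k) = 1+524287+580606446+45232115901+749206090500+4306078895384+11143554045652+15170932662679+12011282644725+5917584964655+1900842429486+411016633391+61068660380+6302524580+452329200+22350954+741285+15675+190+1 = 51724158235372

51724158235372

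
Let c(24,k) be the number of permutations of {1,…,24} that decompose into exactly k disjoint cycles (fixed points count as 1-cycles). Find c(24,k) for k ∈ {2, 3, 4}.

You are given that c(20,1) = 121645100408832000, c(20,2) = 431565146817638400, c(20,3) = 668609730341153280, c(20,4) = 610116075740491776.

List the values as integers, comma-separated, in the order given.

@21  (21,1):121645100408832000·20+0→2432902008176640000, (21,2):431565146817638400·20+121645100408832000→8752948036761600000, (21,3):668609730341153280·20+431565146817638400→13803759753640704000, (21,4):610116075740491776·20+668609730341153280→12870931245150988800
@22  (22,1):2432902008176640000·21+0→51090942171709440000, (22,2):8752948036761600000·21+2432902008176640000→186244810780170240000, (22,3):13803759753640704000·21+8752948036761600000→298631902863216384000, (22,4):12870931245150988800·21+13803759753640704000→284093315901811468800
@23  (23,1):51090942171709440000·22+0→1124000727777607680000, (23,2):186244810780170240000·22+51090942171709440000→4148476779335454720000, (23,3):298631902863216384000·22+186244810780170240000→6756146673770930688000, (23,4):284093315901811468800·22+298631902863216384000→6548684852703068697600
@24  (24,2):4148476779335454720000·23+1124000727777607680000→96538966652493066240000, (24,3):6756146673770930688000·23+4148476779335454720000→159539850276066860544000, (24,4):6548684852703068697600·23+6756146673770930688000→157375898285941510732800
Read c(24,2) = 96538966652493066240000, c(24,3) = 159539850276066860544000, c(24,4) = 157375898285941510732800.

96538966652493066240000, 159539850276066860544000, 157375898285941510732800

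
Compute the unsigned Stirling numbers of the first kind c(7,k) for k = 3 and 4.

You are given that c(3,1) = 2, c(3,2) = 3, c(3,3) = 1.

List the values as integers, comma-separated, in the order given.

1624, 735

[4] T[4,1]:3*2+0=6 · T[4,2]:3*3+2=11 · T[4,3]:3*1+3=6 · T[4,4]:3*0+1=1
[5] T[5,1]:4*6+0=24 · T[5,2]:4*11+6=50 · T[5,3]:4*6+11=35 · T[5,4]:4*1+6=10
[6] T[6,2]:5*50+24=274 · T[6,3]:5*35+50=225 · T[6,4]:5*10+35=85
[7] T[7,3]:6*225+274=1624 · T[7,4]:6*85+225=735
Read c(7,3) = 1624, c(7,4) = 735.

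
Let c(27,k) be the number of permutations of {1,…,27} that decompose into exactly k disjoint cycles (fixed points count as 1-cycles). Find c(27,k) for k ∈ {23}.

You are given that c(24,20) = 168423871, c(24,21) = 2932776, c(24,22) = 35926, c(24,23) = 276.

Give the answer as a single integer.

@25  (25,21):2932776·24+168423871→238810495, (25,22):35926·24+2932776→3795000, (25,23):276·24+35926→42550
@26  (26,22):3795000·25+238810495→333685495, (26,23):42550·25+3795000→4858750
@27  (27,23):4858750·26+333685495→460012995
Read c(27,23) = 460012995.

460012995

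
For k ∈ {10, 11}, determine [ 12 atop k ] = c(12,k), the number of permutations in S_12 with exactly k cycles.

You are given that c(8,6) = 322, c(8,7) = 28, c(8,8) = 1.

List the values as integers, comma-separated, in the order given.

1925, 66

@9  (9,7):28·8+322→546, (9,8):1·8+28→36, (9,9):0·8+1→1
@10  (10,8):36·9+546→870, (10,9):1·9+36→45, (10,10):0·9+1→1
@11  (11,9):45·10+870→1320, (11,10):1·10+45→55, (11,11):0·10+1→1
@12  (12,10):55·11+1320→1925, (12,11):1·11+55→66
Read c(12,10) = 1925, c(12,11) = 66.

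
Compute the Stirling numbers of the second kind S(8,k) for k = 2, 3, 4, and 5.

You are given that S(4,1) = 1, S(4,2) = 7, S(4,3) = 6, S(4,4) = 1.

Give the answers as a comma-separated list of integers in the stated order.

@5  (5,1):1·1+0→1, (5,2):7·2+1→15, (5,3):6·3+7→25, (5,4):1·4+6→10, (5,5):0·5+1→1
@6  (6,1):1·1+0→1, (6,2):15·2+1→31, (6,3):25·3+15→90, (6,4):10·4+25→65, (6,5):1·5+10→15
@7  (7,1):1·1+0→1, (7,2):31·2+1→63, (7,3):90·3+31→301, (7,4):65·4+90→350, (7,5):15·5+65→140
@8  (8,2):63·2+1→127, (8,3):301·3+63→966, (8,4):350·4+301→1701, (8,5):140·5+350→1050
Read S(8,2) = 127, S(8,3) = 966, S(8,4) = 1701, S(8,5) = 1050.

127, 966, 1701, 1050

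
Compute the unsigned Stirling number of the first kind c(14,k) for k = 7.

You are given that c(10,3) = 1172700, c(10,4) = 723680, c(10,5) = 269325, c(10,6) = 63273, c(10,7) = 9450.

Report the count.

790943153

row 11: T[11][4]=10·723680+1172700=8409500  T[11][5]=10·269325+723680=3416930  T[11][6]=10·63273+269325=902055  T[11][7]=10·9450+63273=157773
row 12: T[12][5]=11·3416930+8409500=45995730  T[12][6]=11·902055+3416930=13339535  T[12][7]=11·157773+902055=2637558
row 13: T[13][6]=12·13339535+45995730=206070150  T[13][7]=12·2637558+13339535=44990231
row 14: T[14][7]=13·44990231+206070150=790943153
Read c(14,7) = 790943153.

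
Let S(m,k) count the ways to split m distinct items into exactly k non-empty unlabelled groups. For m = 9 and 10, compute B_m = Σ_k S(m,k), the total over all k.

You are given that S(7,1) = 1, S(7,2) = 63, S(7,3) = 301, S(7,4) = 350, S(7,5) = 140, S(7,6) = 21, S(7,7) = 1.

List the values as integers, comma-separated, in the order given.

r8: T_8,1=1×1+0=1; T_8,2=2×63+1=127; T_8,3=3×301+63=966; T_8,4=4×350+301=1701; T_8,5=5×140+350=1050; T_8,6=6×21+140=266; T_8,7=7×1+21=28; T_8,8=8×0+1=1
r9: T_9,1=1×1+0=1; T_9,2=2×127+1=255; T_9,3=3×966+127=3025; T_9,4=4×1701+966=7770; T_9,5=5×1050+1701=6951; T_9,6=6×266+1050=2646; T_9,7=7×28+266=462; T_9,8=8×1+28=36; T_9,9=9×0+1=1
r10: T_10,1=1×1+0=1; T_10,2=2×255+1=511; T_10,3=3×3025+255=9330; T_10,4=4×7770+3025=34105; T_10,5=5×6951+7770=42525; T_10,6=6×2646+6951=22827; T_10,7=7×462+2646=5880; T_10,8=8×36+462=750; T_10,9=9×1+36=45; T_10,10=10×0+1=1
B_9 = ΣS(9,k) = 1+255+3025+7770+6951+2646+462+36+1 = 21147
B_10 = ΣS(10,k) = 1+511+9330+34105+42525+22827+5880+750+45+1 = 115975

21147, 115975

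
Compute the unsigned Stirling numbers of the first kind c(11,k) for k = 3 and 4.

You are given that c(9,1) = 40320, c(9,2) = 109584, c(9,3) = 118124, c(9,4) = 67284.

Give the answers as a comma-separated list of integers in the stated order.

12753576, 8409500

r10: T_10,2=9×109584+40320=1026576; T_10,3=9×118124+109584=1172700; T_10,4=9×67284+118124=723680
r11: T_11,3=10×1172700+1026576=12753576; T_11,4=10×723680+1172700=8409500
Read c(11,3) = 12753576, c(11,4) = 8409500.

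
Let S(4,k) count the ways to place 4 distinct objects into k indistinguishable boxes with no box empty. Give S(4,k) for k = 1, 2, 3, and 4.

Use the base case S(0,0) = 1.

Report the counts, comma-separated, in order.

1, 7, 6, 1

r1: T_1,1=1×0+1=1
r2: T_2,1=1×1+0=1; T_2,2=2×0+1=1
r3: T_3,1=1×1+0=1; T_3,2=2×1+1=3; T_3,3=3×0+1=1
r4: T_4,1=1×1+0=1; T_4,2=2×3+1=7; T_4,3=3×1+3=6; T_4,4=4×0+1=1
Read S(4,1) = 1, S(4,2) = 7, S(4,3) = 6, S(4,4) = 1.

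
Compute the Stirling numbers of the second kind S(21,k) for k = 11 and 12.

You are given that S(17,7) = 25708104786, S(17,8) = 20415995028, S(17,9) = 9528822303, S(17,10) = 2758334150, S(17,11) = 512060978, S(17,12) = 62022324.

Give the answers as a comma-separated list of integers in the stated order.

26826851689001, 6833042030178

row 18: T[18][8]=8·20415995028+25708104786=189036065010  T[18][9]=9·9528822303+20415995028=106175395755  T[18][10]=10·2758334150+9528822303=37112163803  T[18][11]=11·512060978+2758334150=8391004908  T[18][12]=12·62022324+512060978=1256328866
row 19: T[19][9]=9·106175395755+189036065010=1144614626805  T[19][10]=10·37112163803+106175395755=477297033785  T[19][11]=11·8391004908+37112163803=129413217791  T[19][12]=12·1256328866+8391004908=23466951300
row 20: T[20][10]=10·477297033785+1144614626805=5917584964655  T[20][11]=11·129413217791+477297033785=1900842429486  T[20][12]=12·23466951300+129413217791=411016633391
row 21: T[21][11]=11·1900842429486+5917584964655=26826851689001  T[21][12]=12·411016633391+1900842429486=6833042030178
Read S(21,11) = 26826851689001, S(21,12) = 6833042030178.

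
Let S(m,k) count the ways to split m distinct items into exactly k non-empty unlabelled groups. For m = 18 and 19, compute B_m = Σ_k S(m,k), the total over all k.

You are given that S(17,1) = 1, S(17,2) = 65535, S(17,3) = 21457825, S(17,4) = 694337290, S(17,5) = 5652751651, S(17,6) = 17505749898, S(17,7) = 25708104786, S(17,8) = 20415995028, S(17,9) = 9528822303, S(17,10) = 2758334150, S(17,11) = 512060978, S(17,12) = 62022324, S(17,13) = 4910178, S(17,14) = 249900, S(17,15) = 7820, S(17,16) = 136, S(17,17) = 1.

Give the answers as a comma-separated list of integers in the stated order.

682076806159, 5832742205057

@18  (18,1):1·1+0→1, (18,2):65535·2+1→131071, (18,3):21457825·3+65535→64439010, (18,4):694337290·4+21457825→2798806985, (18,5):5652751651·5+694337290→28958095545, (18,6):17505749898·6+5652751651→110687251039, (18,7):25708104786·7+17505749898→197462483400, (18,8):20415995028·8+25708104786→189036065010, (18,9):9528822303·9+20415995028→106175395755, (18,10):2758334150·10+9528822303→37112163803, (18,11):512060978·11+2758334150→8391004908, (18,12):62022324·12+512060978→1256328866, (18,13):4910178·13+62022324→125854638, (18,14):249900·14+4910178→8408778, (18,15):7820·15+249900→367200, (18,16):136·16+7820→9996, (18,17):1·17+136→153, (18,18):0·18+1→1
@19  (19,1):1·1+0→1, (19,2):131071·2+1→262143, (19,3):64439010·3+131071→193448101, (19,4):2798806985·4+64439010→11259666950, (19,5):28958095545·5+2798806985→147589284710, (19,6):110687251039·6+28958095545→693081601779, (19,7):197462483400·7+110687251039→1492924634839, (19,8):189036065010·8+197462483400→1709751003480, (19,9):106175395755·9+189036065010→1144614626805, (19,10):37112163803·10+106175395755→477297033785, (19,11):8391004908·11+37112163803→129413217791, (19,12):1256328866·12+8391004908→23466951300, (19,13):125854638·13+1256328866→2892439160, (19,14):8408778·14+125854638→243577530, (19,15):367200·15+8408778→13916778, (19,16):9996·16+367200→527136, (19,17):153·17+9996→12597, (19,18):1·18+153→171, (19,19):0·19+1→1
B_18 = ΣS(18,k) = 1+131071+64439010+2798806985+28958095545+110687251039+197462483400+189036065010+106175395755+37112163803+8391004908+1256328866+125854638+8408778+367200+9996+153+1 = 682076806159
B_19 = ΣS(19,k) = 1+262143+193448101+11259666950+147589284710+693081601779+1492924634839+1709751003480+1144614626805+477297033785+129413217791+23466951300+2892439160+243577530+13916778+527136+12597+171+1 = 5832742205057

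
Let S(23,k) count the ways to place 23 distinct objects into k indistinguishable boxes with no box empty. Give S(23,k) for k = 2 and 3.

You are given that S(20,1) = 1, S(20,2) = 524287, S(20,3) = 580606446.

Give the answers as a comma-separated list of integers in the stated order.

4194303, 15686335501

i=21: T(21,1)=0+1·1=1 | T(21,2)=1+2·524287=1048575 | T(21,3)=524287+3·580606446=1742343625
i=22: T(22,1)=0+1·1=1 | T(22,2)=1+2·1048575=2097151 | T(22,3)=1048575+3·1742343625=5228079450
i=23: T(23,2)=1+2·2097151=4194303 | T(23,3)=2097151+3·5228079450=15686335501
Read S(23,2) = 4194303, S(23,3) = 15686335501.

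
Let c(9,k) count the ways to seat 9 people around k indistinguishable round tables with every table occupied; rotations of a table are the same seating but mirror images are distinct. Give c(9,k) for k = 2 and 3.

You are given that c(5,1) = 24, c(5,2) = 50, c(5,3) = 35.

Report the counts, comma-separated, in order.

109584, 118124

[6] T[6,1]:5*24+0=120 · T[6,2]:5*50+24=274 · T[6,3]:5*35+50=225
[7] T[7,1]:6*120+0=720 · T[7,2]:6*274+120=1764 · T[7,3]:6*225+274=1624
[8] T[8,1]:7*720+0=5040 · T[8,2]:7*1764+720=13068 · T[8,3]:7*1624+1764=13132
[9] T[9,2]:8*13068+5040=109584 · T[9,3]:8*13132+13068=118124
Read c(9,2) = 109584, c(9,3) = 118124.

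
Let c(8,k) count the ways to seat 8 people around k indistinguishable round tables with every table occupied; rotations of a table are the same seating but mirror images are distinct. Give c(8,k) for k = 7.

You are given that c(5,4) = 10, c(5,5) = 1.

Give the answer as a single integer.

i=6: T(6,5)=10+5·1=15 | T(6,6)=1+5·0=1
i=7: T(7,6)=15+6·1=21 | T(7,7)=1+6·0=1
i=8: T(8,7)=21+7·1=28
Read c(8,7) = 28.

28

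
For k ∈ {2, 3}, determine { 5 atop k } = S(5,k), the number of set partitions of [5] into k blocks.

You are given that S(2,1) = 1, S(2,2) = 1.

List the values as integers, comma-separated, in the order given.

15, 25

@3  (3,1):1·1+0→1, (3,2):1·2+1→3, (3,3):0·3+1→1
@4  (4,1):1·1+0→1, (4,2):3·2+1→7, (4,3):1·3+3→6
@5  (5,2):7·2+1→15, (5,3):6·3+7→25
Read S(5,2) = 15, S(5,3) = 25.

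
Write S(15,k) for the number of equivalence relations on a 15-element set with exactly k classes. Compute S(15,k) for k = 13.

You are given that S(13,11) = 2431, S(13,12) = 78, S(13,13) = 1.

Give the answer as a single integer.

row 14: T[14][12]=12·78+2431=3367  T[14][13]=13·1+78=91
row 15: T[15][13]=13·91+3367=4550
Read S(15,13) = 4550.

4550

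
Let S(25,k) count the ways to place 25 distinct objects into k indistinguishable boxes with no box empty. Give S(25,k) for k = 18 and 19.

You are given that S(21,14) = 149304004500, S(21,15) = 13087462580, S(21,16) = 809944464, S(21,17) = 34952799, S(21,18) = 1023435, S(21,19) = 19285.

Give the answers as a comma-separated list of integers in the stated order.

i=22: T(22,15)=149304004500+15·13087462580=345615943200 | T(22,16)=13087462580+16·809944464=26046574004 | T(22,17)=809944464+17·34952799=1404142047 | T(22,18)=34952799+18·1023435=53374629 | T(22,19)=1023435+19·19285=1389850
i=23: T(23,16)=345615943200+16·26046574004=762361127264 | T(23,17)=26046574004+17·1404142047=49916988803 | T(23,18)=1404142047+18·53374629=2364885369 | T(23,19)=53374629+19·1389850=79781779
i=24: T(24,17)=762361127264+17·49916988803=1610949936915 | T(24,18)=49916988803+18·2364885369=92484925445 | T(24,19)=2364885369+19·79781779=3880739170
i=25: T(25,18)=1610949936915+18·92484925445=3275678594925 | T(25,19)=92484925445+19·3880739170=166218969675
Read S(25,18) = 3275678594925, S(25,19) = 166218969675.

3275678594925, 166218969675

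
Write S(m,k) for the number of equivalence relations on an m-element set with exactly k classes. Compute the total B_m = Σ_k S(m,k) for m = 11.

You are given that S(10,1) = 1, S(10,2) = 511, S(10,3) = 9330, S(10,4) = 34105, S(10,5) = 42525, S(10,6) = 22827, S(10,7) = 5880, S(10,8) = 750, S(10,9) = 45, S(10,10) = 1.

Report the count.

678570

r11: T_11,1=1×1+0=1; T_11,2=2×511+1=1023; T_11,3=3×9330+511=28501; T_11,4=4×34105+9330=145750; T_11,5=5×42525+34105=246730; T_11,6=6×22827+42525=179487; T_11,7=7×5880+22827=63987; T_11,8=8×750+5880=11880; T_11,9=9×45+750=1155; T_11,10=10×1+45=55; T_11,11=11×0+1=1
B_11 = ΣS(11,k) = 1+1023+28501+145750+246730+179487+63987+11880+1155+55+1 = 678570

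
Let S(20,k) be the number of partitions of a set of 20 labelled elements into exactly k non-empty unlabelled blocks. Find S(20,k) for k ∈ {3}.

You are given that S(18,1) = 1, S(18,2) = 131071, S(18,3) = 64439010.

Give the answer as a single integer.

580606446

r19: T_19,2=2×131071+1=262143; T_19,3=3×64439010+131071=193448101
r20: T_20,3=3×193448101+262143=580606446
Read S(20,3) = 580606446.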